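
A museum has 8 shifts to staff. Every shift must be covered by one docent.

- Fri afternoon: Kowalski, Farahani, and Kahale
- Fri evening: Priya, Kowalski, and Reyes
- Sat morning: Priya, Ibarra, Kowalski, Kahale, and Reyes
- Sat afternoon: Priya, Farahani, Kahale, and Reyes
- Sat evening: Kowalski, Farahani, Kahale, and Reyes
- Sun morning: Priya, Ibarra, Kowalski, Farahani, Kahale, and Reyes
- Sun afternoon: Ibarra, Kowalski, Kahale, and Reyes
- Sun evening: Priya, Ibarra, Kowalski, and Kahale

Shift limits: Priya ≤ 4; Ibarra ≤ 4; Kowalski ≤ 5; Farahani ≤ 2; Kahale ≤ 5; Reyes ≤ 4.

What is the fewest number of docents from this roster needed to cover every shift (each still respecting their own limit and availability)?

2

8 slots to fill and no one can take more than 5, so at least ⌈8/5⌉ = 2 docents are needed.
Priya and Kowalski alone can cover everything: Fri afternoon→Kowalski, Fri evening→Priya, Sat morning→Priya, Sat afternoon→Priya, Sat evening→Kowalski, Sun morning→Priya, Sun afternoon→Kowalski, Sun evening→Kowalski.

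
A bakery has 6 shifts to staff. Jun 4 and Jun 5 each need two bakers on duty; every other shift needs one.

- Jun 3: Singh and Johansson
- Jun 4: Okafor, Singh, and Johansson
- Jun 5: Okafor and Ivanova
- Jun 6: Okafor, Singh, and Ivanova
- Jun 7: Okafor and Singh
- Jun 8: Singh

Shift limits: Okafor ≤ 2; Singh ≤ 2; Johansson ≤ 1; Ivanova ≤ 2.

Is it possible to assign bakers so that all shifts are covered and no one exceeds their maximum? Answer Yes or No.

Shifts {Jun 3, Jun 4, Jun 5, Jun 7, Jun 8} need 7 worker-slots in total, but the bakers available for any of those shifts (Okafor, Singh, Johansson, and Ivanova) can supply at most 6 among them. So no valid schedule exists.

No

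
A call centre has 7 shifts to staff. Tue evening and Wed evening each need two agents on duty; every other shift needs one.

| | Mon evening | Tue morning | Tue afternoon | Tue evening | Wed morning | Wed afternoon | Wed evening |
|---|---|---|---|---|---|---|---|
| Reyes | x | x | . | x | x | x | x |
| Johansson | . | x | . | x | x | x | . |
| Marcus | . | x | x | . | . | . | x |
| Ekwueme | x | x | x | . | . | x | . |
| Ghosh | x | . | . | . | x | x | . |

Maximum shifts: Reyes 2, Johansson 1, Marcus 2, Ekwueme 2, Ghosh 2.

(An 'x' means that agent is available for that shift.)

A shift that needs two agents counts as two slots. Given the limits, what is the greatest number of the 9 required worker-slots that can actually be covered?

9

Total capacity across all agents is 2+1+2+2+2 = 9, and 9 slots are needed, so at most 9 can be filled.
An assignment achieving 9: Mon evening→Ekwueme, Tue morning→Ekwueme, Tue afternoon→Marcus, Tue evening→Reyes+Johansson, Wed morning→Ghosh, Wed afternoon→Ghosh, Wed evening→Reyes+Marcus.
Loads: Reyes 2/2, Johansson 1/1, Marcus 2/2, Ekwueme 2/2, Ghosh 2/2.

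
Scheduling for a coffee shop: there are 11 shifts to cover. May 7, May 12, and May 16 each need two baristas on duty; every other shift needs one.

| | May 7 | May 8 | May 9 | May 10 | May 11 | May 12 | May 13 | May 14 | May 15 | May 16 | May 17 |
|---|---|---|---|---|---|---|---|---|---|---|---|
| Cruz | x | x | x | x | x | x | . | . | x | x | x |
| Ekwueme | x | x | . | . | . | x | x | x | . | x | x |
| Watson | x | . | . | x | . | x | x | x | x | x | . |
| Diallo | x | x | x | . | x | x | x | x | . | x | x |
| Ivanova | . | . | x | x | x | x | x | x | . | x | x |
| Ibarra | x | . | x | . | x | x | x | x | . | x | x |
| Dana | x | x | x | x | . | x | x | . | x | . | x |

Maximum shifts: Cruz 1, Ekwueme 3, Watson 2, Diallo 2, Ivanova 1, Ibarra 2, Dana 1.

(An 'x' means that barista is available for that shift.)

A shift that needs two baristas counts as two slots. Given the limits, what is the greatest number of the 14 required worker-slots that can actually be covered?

12

Total capacity across all baristas is 1+3+2+2+1+2+1 = 12, and 14 slots are needed, so at most 12 can be filled.
An assignment achieving 12: May 7→Ekwueme+Watson, May 8→Ekwueme, May 9→Diallo, May 10→Watson, May 11→Diallo, May 12→Dana, May 13→Ivanova, May 14→Ekwueme, May 15→Cruz, May 16→Ibarra, May 17→Ibarra.
Loads: Cruz 1/1, Ekwueme 3/3, Watson 2/2, Diallo 2/2, Ivanova 1/1, Ibarra 2/2, Dana 1/1.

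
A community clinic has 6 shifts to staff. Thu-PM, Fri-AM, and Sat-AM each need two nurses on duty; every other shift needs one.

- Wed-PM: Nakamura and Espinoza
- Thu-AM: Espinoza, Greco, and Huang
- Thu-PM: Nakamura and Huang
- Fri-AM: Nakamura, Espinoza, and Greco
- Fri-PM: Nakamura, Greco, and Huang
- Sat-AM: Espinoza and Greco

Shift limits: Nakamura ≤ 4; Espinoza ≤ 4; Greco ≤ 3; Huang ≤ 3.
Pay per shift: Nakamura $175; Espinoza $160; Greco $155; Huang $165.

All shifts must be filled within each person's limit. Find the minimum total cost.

$1445

Thu-PM can only be covered by Nakamura and Huang, so that assignment is forced.
Sat-AM can only be covered by Espinoza and Greco, so that assignment is forced.
Picking the cheapest available nurse for each shift independently would cost $1440, but that ignores the shift limits.
An optimal schedule: Wed-PM→Espinoza, Thu-AM→Espinoza, Thu-PM→Huang+Nakamura, Fri-AM→Greco+Espinoza, Fri-PM→Greco, Sat-AM→Greco+Espinoza.
Total: 160 + 160 + 165 + 175 + 155 + 160 + 155 + 155 + 160 = $1445.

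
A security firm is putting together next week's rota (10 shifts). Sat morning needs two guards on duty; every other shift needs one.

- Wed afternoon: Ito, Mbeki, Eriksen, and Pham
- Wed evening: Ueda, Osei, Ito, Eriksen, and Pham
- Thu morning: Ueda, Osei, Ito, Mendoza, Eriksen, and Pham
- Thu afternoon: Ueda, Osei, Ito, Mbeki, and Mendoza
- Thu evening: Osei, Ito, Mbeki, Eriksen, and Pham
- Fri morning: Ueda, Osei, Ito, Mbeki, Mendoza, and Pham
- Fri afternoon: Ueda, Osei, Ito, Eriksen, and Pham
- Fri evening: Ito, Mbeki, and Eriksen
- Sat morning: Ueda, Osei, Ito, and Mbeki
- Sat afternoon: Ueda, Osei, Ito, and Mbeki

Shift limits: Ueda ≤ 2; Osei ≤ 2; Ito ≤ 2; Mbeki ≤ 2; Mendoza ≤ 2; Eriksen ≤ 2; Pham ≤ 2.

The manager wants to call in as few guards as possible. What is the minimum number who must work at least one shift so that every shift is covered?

11 slots to fill and no one can take more than 2, so at least ⌈11/2⌉ = 6 guards are needed.
Ueda, Osei, Ito, Mbeki, Mendoza, and Eriksen alone can cover everything: Wed afternoon→Ito, Wed evening→Ueda, Thu morning→Eriksen, Thu afternoon→Mendoza, Thu evening→Osei, Fri morning→Mendoza, Fri afternoon→Ueda, Fri evening→Ito, Sat morning→Osei+Mbeki, Sat afternoon→Mbeki.

6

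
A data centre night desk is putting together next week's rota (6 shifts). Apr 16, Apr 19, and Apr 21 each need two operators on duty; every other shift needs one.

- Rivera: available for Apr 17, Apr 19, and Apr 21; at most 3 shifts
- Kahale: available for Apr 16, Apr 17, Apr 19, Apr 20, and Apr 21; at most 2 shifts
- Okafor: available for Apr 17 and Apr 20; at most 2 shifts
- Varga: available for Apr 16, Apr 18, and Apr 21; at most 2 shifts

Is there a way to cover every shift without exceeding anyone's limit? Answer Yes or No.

No

Total capacity is 9 and 9 slots are needed, so capacity alone doesn't rule it out.
Shifts {Apr 16, Apr 18, Apr 19, Apr 21} need 7 worker-slots in total, but the operators available for any of those shifts (Rivera, Kahale, and Varga) can supply at most 6 among them. So no valid schedule exists.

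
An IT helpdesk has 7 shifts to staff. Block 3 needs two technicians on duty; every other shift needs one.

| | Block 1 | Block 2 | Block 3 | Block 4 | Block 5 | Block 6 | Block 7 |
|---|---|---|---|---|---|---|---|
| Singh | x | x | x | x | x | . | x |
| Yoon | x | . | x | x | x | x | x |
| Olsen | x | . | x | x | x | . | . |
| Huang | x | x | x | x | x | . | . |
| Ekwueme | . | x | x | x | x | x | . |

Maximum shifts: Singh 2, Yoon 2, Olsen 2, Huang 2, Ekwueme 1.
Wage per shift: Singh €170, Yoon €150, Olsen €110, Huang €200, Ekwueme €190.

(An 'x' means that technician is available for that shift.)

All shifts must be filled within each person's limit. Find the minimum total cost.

Picking the cheapest available technician for each shift independently would cost €1060, but that ignores the shift limits.
An optimal schedule: Block 1→Yoon, Block 2→Singh, Block 3→Huang+Ekwueme, Block 4→Olsen, Block 5→Olsen, Block 6→Yoon, Block 7→Singh.
Total: 150 + 170 + 200 + 190 + 110 + 110 + 150 + 170 = €1250.

€1250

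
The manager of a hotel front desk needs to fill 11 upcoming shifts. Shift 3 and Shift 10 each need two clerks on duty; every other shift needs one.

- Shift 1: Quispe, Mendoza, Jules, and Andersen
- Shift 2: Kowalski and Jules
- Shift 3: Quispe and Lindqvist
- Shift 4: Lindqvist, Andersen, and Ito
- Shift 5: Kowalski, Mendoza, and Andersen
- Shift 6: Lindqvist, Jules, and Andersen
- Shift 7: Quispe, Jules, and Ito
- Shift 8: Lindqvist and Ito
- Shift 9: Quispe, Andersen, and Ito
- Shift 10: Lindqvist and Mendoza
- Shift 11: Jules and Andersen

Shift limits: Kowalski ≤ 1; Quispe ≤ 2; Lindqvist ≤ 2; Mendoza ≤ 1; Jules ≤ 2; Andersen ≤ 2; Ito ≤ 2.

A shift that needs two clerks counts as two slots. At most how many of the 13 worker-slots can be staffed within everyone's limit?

12

Total capacity across all clerks is 1+2+2+1+2+2+2 = 12, and 13 slots are needed, so at most 12 can be filled.
An assignment achieving 12: Shift 1→Quispe, Shift 2→Kowalski, Shift 3→Quispe+Lindqvist, Shift 4→Andersen, Shift 5→Andersen, Shift 6→Jules, Shift 7→Ito, Shift 8→Lindqvist, Shift 9→Ito, Shift 10→Mendoza, Shift 11→Jules.
Loads: Kowalski 1/1, Quispe 2/2, Lindqvist 2/2, Mendoza 1/1, Jules 2/2, Andersen 2/2, Ito 2/2.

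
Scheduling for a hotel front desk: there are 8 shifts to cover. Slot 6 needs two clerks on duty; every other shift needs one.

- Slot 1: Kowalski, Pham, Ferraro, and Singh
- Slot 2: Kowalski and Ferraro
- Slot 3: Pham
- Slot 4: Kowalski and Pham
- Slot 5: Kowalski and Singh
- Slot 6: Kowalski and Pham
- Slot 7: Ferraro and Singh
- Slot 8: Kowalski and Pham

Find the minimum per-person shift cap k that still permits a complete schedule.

With 4 clerks and 9 worker-slots to fill, someone must work at least ⌈9/4⌉ = 3 shifts, so k ≥ 3.
k = 3 works: Slot 1→Ferraro, Slot 2→Kowalski, Slot 3→Pham, Slot 4→Kowalski, Slot 5→Singh, Slot 6→Kowalski+Pham, Slot 7→Ferraro, Slot 8→Pham.
Loads: Kowalski 3, Pham 3, Ferraro 2, Singh 1 — all ≤ 3.

3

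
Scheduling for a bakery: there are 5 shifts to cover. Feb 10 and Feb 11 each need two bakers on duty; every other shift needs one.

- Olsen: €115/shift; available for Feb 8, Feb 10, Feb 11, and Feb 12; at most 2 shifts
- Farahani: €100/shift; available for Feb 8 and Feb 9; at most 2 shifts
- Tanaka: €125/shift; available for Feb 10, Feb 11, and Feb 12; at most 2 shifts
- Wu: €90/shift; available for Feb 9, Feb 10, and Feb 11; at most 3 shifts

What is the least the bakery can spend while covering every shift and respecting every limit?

Picking the cheapest available baker for each shift independently would cost €715, but that ignores the shift limits.
An optimal schedule: Feb 8→Farahani, Feb 9→Wu, Feb 10→Wu+Olsen, Feb 11→Wu+Tanaka, Feb 12→Olsen.
Total: 100 + 90 + 90 + 115 + 90 + 125 + 115 = €725.

€725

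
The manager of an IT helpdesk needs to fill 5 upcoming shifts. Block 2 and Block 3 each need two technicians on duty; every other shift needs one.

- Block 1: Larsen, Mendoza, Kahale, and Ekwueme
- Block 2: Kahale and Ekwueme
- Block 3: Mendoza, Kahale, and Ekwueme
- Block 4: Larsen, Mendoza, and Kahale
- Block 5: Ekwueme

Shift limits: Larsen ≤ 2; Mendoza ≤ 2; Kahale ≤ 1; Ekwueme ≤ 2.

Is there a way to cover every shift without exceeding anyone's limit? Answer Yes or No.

Total capacity is 7 and 7 slots are needed, so capacity alone doesn't rule it out.
Shifts {Block 2, Block 3, Block 5} need 5 worker-slots in total, but the technicians available for any of those shifts (Mendoza, Kahale, and Ekwueme) can supply at most 4 among them. So no valid schedule exists.

No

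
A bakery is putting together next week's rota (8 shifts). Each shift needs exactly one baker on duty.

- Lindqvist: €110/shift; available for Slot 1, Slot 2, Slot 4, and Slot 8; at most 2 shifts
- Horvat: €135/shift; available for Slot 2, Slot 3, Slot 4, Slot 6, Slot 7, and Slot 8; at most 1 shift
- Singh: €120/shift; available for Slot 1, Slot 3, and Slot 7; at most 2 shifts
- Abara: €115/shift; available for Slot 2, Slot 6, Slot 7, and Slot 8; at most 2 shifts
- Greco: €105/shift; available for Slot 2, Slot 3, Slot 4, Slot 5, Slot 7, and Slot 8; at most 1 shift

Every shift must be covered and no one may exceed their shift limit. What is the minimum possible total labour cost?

€930

Slot 5 can only be covered by Greco, so that assignment is forced.
Picking the cheapest available baker for each shift independently would cost €855, but that ignores the shift limits.
An optimal schedule: Slot 1→Lindqvist, Slot 2→Abara, Slot 3→Singh, Slot 4→Lindqvist, Slot 5→Greco, Slot 6→Horvat, Slot 7→Singh, Slot 8→Abara.
Total: 110 + 115 + 120 + 110 + 105 + 135 + 120 + 115 = €930.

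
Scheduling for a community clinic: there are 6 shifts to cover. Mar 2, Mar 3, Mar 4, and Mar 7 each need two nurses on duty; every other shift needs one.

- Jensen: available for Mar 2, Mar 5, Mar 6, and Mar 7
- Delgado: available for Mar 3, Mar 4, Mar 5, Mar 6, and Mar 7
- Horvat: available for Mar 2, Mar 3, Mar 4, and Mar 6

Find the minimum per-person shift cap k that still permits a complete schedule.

4

With 3 nurses and 10 worker-slots to fill, someone must work at least ⌈10/3⌉ = 4 shifts, so k ≥ 4.
k = 4 works: Mar 2→Jensen+Horvat, Mar 3→Delgado+Horvat, Mar 4→Delgado+Horvat, Mar 5→Jensen, Mar 6→Jensen, Mar 7→Jensen+Delgado.
Loads: Jensen 4, Delgado 3, Horvat 3 — all ≤ 4.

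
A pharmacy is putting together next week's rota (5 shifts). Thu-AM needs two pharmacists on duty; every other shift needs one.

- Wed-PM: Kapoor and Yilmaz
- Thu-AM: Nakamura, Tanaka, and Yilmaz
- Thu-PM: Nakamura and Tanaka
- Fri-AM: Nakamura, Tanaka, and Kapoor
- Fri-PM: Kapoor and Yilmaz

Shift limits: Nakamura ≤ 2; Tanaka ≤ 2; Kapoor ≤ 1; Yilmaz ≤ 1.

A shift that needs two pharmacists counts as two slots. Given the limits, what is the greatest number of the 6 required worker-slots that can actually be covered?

6

Total capacity across all pharmacists is 2+2+1+1 = 6, and 6 slots are needed, so at most 6 can be filled.
An assignment achieving 6: Wed-PM→Kapoor, Thu-AM→Nakamura+Tanaka, Thu-PM→Nakamura, Fri-AM→Tanaka, Fri-PM→Yilmaz.
Loads: Nakamura 2/2, Tanaka 2/2, Kapoor 1/1, Yilmaz 1/1.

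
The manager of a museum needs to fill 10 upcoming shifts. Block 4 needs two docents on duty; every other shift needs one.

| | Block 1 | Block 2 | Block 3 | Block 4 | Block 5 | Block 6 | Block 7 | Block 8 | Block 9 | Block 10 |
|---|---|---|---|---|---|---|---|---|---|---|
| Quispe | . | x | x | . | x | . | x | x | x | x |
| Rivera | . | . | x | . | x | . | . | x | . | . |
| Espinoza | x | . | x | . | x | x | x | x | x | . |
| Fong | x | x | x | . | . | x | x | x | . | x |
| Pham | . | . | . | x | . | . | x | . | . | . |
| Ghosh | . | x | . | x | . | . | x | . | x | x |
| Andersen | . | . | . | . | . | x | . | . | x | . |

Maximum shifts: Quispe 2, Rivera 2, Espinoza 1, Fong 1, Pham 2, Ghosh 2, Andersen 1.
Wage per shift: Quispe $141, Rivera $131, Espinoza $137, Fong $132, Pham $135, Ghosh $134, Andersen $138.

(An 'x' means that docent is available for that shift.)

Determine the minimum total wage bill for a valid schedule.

$1489

Block 4 can only be covered by Pham and Ghosh, so that assignment is forced.
Picking the cheapest available docent for each shift independently would cost $1456, but that ignores the shift limits.
An optimal schedule: Block 1→Espinoza, Block 2→Quispe, Block 3→Rivera, Block 4→Pham+Ghosh, Block 5→Quispe, Block 6→Fong, Block 7→Pham, Block 8→Rivera, Block 9→Andersen, Block 10→Ghosh.
Total: 137 + 141 + 131 + 135 + 134 + 141 + 132 + 135 + 131 + 138 + 134 = $1489.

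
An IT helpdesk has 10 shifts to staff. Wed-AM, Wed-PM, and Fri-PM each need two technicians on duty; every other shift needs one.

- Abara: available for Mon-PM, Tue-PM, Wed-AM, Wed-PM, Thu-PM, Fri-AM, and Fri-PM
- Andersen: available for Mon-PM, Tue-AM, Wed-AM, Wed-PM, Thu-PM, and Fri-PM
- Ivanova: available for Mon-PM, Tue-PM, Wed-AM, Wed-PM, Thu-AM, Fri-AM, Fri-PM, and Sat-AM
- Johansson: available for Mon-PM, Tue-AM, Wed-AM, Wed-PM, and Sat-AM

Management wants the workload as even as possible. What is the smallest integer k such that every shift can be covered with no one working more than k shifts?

With 4 technicians and 13 worker-slots to fill, someone must work at least ⌈13/4⌉ = 4 shifts, so k ≥ 4.
k = 4 works: Mon-PM→Andersen, Tue-AM→Andersen, Tue-PM→Abara, Wed-AM→Andersen+Ivanova, Wed-PM→Ivanova+Johansson, Thu-AM→Ivanova, Thu-PM→Abara, Fri-AM→Abara, Fri-PM→Abara+Andersen, Sat-AM→Ivanova.
Loads: Abara 4, Andersen 4, Ivanova 4, Johansson 1 — all ≤ 4.

4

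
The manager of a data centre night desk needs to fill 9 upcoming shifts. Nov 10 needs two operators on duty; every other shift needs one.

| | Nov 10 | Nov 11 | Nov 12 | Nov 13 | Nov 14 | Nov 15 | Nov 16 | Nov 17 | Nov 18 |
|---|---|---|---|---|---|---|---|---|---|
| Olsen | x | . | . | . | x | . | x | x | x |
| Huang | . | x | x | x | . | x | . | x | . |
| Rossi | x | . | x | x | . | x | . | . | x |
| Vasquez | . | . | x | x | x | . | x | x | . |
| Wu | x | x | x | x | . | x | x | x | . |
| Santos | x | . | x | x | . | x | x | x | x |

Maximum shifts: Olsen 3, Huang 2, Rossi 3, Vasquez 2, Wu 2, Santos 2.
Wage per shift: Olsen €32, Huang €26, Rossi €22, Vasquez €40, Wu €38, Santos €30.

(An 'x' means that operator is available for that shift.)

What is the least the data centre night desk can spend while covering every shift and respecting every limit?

€274

Picking the cheapest available operator for each shift independently would cost €254, but that ignores the shift limits.
An optimal schedule: Nov 10→Santos+Olsen, Nov 11→Huang, Nov 12→Rossi, Nov 13→Huang, Nov 14→Olsen, Nov 15→Rossi, Nov 16→Santos, Nov 17→Olsen, Nov 18→Rossi.
Total: 30 + 32 + 26 + 22 + 26 + 32 + 22 + 30 + 32 + 22 = €274.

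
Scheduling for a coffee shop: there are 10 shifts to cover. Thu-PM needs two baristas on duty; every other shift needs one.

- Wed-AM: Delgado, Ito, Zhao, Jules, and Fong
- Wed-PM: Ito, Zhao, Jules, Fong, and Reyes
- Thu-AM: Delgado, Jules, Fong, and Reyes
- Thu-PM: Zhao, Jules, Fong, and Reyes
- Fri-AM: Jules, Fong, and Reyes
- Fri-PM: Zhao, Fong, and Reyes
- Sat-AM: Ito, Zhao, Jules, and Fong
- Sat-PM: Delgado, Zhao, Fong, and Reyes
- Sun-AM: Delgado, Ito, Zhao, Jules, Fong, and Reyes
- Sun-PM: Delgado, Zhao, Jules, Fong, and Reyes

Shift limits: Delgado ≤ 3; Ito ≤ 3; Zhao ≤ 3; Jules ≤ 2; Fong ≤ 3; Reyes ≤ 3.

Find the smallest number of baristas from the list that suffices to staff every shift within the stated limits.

11 slots to fill and no one can take more than 3, so at least ⌈11/3⌉ = 4 baristas are needed.
Delgado, Ito, Zhao, and Jules alone can cover everything: Wed-AM→Ito, Wed-PM→Ito, Thu-AM→Delgado, Thu-PM→Zhao+Jules, Fri-AM→Jules, Fri-PM→Zhao, Sat-AM→Ito, Sat-PM→Delgado, Sun-AM→Zhao, Sun-PM→Delgado.

4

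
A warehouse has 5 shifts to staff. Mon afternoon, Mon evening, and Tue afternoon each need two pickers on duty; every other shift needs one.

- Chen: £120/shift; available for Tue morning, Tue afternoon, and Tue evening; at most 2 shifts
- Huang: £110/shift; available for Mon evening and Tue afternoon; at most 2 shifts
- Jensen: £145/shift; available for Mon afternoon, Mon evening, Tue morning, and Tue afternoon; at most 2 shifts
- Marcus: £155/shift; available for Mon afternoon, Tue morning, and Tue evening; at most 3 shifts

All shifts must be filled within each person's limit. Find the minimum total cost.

£1060

Mon afternoon can only be covered by Jensen and Marcus, so that assignment is forced.
Mon evening can only be covered by Huang and Jensen, so that assignment is forced.
Picking the cheapest available picker for each shift independently would cost £1025, but that ignores the shift limits.
An optimal schedule: Mon afternoon→Jensen+Marcus, Mon evening→Huang+Jensen, Tue morning→Marcus, Tue afternoon→Chen+Huang, Tue evening→Chen.
Total: 145 + 155 + 110 + 145 + 155 + 120 + 110 + 120 = £1060.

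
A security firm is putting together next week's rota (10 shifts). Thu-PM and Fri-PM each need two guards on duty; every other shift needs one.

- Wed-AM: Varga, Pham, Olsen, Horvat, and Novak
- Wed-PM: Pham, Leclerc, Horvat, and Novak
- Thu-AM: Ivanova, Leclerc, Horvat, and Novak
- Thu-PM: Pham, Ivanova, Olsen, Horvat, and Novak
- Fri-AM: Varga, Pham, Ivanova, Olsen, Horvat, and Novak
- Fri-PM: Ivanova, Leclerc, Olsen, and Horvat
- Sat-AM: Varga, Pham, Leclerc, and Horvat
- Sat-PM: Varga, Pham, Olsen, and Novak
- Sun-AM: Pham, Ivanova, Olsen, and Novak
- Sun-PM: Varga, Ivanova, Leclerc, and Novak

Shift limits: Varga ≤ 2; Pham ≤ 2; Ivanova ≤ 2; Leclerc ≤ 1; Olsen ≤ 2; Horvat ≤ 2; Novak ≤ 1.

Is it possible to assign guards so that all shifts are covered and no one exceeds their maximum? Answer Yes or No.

Yes

One valid schedule: Wed-AM→Olsen, Wed-PM→Pham, Thu-AM→Ivanova, Thu-PM→Horvat+Novak, Fri-AM→Olsen, Fri-PM→Leclerc+Horvat, Sat-AM→Varga, Sat-PM→Varga, Sun-AM→Pham, Sun-PM→Ivanova.
Loads: Varga 2/2, Pham 2/2, Ivanova 2/2, Leclerc 1/1, Olsen 2/2, Horvat 2/2, Novak 1/1 — all within limits.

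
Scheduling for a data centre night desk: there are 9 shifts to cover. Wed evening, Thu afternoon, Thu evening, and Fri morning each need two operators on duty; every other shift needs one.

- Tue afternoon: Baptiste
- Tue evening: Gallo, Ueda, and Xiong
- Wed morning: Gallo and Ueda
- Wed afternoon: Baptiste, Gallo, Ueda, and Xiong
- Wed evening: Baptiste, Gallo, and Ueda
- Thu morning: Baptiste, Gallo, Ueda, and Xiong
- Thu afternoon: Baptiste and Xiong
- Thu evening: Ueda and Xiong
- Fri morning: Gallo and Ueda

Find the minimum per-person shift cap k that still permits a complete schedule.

With 4 operators and 13 worker-slots to fill, someone must work at least ⌈13/4⌉ = 4 shifts, so k ≥ 4.
k = 4 works: Tue afternoon→Baptiste, Tue evening→Gallo, Wed morning→Gallo, Wed afternoon→Baptiste, Wed evening→Baptiste+Gallo, Thu morning→Ueda, Thu afternoon→Baptiste+Xiong, Thu evening→Ueda+Xiong, Fri morning→Gallo+Ueda.
Loads: Baptiste 4, Gallo 4, Ueda 3, Xiong 2 — all ≤ 4.

4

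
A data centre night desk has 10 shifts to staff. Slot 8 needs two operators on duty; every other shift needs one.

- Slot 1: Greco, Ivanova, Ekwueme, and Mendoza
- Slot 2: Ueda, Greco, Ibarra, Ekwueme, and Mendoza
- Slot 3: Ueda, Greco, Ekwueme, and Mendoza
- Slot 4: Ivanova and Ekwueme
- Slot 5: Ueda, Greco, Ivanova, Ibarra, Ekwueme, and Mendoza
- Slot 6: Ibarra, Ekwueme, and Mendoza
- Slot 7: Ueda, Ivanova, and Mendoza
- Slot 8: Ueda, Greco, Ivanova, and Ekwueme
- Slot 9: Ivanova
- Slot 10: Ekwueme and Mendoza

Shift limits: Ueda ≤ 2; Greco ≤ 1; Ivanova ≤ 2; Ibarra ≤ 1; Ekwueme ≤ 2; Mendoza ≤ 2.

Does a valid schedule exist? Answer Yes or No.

No

Total capacity is 2+1+2+1+2+2 = 10 but 11 worker-slots are needed — infeasible.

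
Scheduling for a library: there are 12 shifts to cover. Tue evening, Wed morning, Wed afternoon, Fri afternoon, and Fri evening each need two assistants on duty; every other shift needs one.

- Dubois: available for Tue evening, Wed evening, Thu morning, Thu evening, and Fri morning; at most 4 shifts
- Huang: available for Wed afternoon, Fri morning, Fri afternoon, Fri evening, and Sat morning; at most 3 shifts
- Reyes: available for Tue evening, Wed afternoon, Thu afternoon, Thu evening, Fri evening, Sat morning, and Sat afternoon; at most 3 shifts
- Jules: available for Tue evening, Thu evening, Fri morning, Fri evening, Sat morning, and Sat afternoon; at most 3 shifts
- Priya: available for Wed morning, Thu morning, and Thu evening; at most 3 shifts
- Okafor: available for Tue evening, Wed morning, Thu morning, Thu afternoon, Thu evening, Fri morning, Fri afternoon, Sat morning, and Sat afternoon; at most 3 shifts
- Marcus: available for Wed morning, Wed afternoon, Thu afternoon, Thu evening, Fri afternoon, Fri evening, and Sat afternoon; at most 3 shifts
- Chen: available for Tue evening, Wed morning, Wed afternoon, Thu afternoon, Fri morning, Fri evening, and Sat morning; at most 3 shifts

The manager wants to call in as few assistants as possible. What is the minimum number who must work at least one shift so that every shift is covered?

6

17 slots to fill and no one can take more than 4, so at least ⌈17/4⌉ = 5 assistants are needed.
Any 5 assistants together have capacity at most 4+3+3+3+3 = 16 < 17 slots, so 5 can never suffice.
Dubois, Huang, Reyes, Jules, Priya, and Okafor alone can cover everything: Tue evening→Jules+Okafor, Wed morning→Priya+Okafor, Wed afternoon→Huang+Reyes, Wed evening→Dubois, Thu morning→Dubois, Thu afternoon→Reyes, Thu evening→Dubois, Fri morning→Dubois, Fri afternoon→Huang+Okafor, Fri evening→Huang+Reyes, Sat morning→Jules, Sat afternoon→Jules.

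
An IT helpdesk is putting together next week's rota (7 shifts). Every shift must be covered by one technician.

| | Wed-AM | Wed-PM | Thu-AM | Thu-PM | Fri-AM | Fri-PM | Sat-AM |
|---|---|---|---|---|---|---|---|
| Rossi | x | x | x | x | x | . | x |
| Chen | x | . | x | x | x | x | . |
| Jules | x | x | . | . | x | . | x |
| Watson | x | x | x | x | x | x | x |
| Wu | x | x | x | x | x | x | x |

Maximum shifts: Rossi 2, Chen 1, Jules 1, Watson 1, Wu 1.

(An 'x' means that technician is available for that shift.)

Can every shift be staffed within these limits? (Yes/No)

No

Total capacity is 2+1+1+1+1 = 6 but 7 worker-slots are needed — infeasible.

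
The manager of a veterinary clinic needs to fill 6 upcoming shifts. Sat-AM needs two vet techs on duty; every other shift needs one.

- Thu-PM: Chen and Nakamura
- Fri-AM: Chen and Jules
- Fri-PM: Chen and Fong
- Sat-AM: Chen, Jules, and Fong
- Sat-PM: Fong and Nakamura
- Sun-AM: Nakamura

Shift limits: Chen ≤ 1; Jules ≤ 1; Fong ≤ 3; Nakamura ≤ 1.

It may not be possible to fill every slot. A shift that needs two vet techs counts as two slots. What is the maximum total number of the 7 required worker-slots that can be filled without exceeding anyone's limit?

Total capacity across all vet techs is 1+1+3+1 = 6, and 7 slots are needed, so at most 6 can be filled.
An assignment achieving 6: Thu-PM→Chen, Fri-AM→Jules, Fri-PM→Fong, Sat-AM→Fong, Sat-PM→Fong, Sun-AM→Nakamura.
Loads: Chen 1/1, Jules 1/1, Fong 3/3, Nakamura 1/1.

6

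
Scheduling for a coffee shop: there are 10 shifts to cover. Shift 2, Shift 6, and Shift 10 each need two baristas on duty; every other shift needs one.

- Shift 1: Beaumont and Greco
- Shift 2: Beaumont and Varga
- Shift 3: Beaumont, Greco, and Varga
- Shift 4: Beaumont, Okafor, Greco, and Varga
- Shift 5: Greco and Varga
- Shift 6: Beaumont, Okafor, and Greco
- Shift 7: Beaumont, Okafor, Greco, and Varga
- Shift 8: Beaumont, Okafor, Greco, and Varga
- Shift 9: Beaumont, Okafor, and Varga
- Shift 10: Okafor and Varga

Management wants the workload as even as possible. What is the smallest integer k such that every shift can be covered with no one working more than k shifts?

With 4 baristas and 13 worker-slots to fill, someone must work at least ⌈13/4⌉ = 4 shifts, so k ≥ 4.
k = 4 works: Shift 1→Beaumont, Shift 2→Beaumont+Varga, Shift 3→Beaumont, Shift 4→Okafor, Shift 5→Greco, Shift 6→Beaumont+Okafor, Shift 7→Greco, Shift 8→Greco, Shift 9→Okafor, Shift 10→Okafor+Varga.
Loads: Beaumont 4, Okafor 4, Greco 3, Varga 2 — all ≤ 4.

4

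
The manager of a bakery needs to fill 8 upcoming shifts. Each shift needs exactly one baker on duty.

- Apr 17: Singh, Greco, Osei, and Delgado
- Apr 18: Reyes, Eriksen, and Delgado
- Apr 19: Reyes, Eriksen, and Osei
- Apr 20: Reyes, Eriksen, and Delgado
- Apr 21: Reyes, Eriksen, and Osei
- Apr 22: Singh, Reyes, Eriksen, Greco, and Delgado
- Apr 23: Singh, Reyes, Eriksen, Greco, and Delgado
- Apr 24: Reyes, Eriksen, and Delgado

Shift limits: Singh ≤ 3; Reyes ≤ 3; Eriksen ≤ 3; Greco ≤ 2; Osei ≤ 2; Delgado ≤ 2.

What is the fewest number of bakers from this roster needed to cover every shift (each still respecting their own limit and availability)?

3

8 slots to fill and no one can take more than 3, so at least ⌈8/3⌉ = 3 bakers are needed.
Singh, Reyes, and Eriksen alone can cover everything: Apr 17→Singh, Apr 18→Reyes, Apr 19→Reyes, Apr 20→Reyes, Apr 21→Eriksen, Apr 22→Singh, Apr 23→Singh, Apr 24→Eriksen.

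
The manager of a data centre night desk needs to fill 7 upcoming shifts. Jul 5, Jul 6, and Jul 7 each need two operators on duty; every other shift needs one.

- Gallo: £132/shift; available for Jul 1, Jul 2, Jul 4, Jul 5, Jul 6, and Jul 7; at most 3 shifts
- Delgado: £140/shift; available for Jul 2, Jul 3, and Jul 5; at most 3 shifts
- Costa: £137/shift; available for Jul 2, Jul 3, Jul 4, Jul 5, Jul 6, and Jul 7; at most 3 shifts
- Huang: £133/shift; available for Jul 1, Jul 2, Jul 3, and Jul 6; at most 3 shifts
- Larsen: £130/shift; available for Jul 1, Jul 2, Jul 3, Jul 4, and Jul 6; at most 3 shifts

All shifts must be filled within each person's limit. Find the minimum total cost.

Jul 7 can only be covered by Gallo and Costa, so that assignment is forced.
Picking the cheapest available operator for each shift independently would cost £1320, but that ignores the shift limits.
An optimal schedule: Jul 1→Larsen, Jul 2→Huang, Jul 3→Larsen, Jul 4→Larsen, Jul 5→Gallo+Costa, Jul 6→Gallo+Huang, Jul 7→Gallo+Costa.
Total: 130 + 133 + 130 + 130 + 132 + 137 + 132 + 133 + 132 + 137 = £1326.

£1326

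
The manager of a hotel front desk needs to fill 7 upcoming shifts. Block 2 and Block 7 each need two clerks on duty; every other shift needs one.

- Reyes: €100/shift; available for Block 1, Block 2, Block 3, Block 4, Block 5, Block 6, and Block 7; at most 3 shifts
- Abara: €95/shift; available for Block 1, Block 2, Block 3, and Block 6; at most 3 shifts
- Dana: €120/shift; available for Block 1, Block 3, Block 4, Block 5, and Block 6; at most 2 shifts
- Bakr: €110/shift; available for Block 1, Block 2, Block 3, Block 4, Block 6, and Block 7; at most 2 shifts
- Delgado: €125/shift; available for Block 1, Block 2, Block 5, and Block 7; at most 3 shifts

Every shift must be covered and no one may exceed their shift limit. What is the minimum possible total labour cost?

€925

Picking the cheapest available clerk for each shift independently would cost €890, but that ignores the shift limits.
An optimal schedule: Block 1→Dana, Block 2→Abara+Bakr, Block 3→Abara, Block 4→Reyes, Block 5→Reyes, Block 6→Abara, Block 7→Reyes+Bakr.
Total: 120 + 95 + 110 + 95 + 100 + 100 + 95 + 100 + 110 = €925.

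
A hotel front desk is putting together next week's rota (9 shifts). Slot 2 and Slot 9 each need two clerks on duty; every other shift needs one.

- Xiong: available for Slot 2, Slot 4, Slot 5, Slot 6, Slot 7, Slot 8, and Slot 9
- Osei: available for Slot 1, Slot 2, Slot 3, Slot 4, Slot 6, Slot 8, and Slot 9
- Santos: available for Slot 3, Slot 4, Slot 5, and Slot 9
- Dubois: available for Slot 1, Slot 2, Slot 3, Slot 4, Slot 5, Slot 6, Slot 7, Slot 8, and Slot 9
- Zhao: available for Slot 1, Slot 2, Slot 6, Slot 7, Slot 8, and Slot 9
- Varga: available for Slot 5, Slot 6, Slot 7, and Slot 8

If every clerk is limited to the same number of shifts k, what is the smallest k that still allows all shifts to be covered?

2

With 6 clerks and 11 worker-slots to fill, someone must work at least ⌈11/6⌉ = 2 shifts, so k ≥ 2.
k = 2 works: Slot 1→Osei, Slot 2→Dubois+Zhao, Slot 3→Osei, Slot 4→Xiong, Slot 5→Xiong, Slot 6→Varga, Slot 7→Dubois, Slot 8→Varga, Slot 9→Santos+Zhao.
Loads: Xiong 2, Osei 2, Santos 1, Dubois 2, Zhao 2, Varga 2 — all ≤ 2.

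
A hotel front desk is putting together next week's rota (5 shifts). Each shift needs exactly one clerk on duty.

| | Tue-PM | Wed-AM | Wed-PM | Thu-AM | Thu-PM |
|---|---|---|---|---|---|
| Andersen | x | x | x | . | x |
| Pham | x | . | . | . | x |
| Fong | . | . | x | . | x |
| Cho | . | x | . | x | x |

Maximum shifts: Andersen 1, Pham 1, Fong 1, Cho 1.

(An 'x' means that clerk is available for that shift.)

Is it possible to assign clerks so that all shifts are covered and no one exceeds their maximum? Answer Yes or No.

Shifts {Tue-PM, Wed-AM, Wed-PM, Thu-AM, Thu-PM} need 5 worker-slots in total, but the clerks available for any of those shifts (Andersen, Pham, Fong, and Cho) can supply at most 4 among them. So no valid schedule exists.

No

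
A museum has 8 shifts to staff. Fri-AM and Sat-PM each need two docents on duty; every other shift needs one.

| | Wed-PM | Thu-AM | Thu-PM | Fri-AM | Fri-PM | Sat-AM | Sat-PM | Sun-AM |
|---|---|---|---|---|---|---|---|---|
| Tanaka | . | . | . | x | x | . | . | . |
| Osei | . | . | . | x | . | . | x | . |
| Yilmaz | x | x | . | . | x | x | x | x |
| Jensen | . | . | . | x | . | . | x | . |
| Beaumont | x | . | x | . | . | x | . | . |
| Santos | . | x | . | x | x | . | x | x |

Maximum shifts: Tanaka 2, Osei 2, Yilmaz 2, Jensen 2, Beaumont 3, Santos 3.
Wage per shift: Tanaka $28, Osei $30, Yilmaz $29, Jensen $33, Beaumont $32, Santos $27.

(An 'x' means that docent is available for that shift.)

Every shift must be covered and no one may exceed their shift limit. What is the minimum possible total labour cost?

$287

Thu-PM can only be covered by Beaumont, so that assignment is forced.
Picking the cheapest available docent for each shift independently would cost $282, but that ignores the shift limits.
An optimal schedule: Wed-PM→Yilmaz, Thu-AM→Santos, Thu-PM→Beaumont, Fri-AM→Tanaka+Osei, Fri-PM→Tanaka, Sat-AM→Yilmaz, Sat-PM→Santos+Osei, Sun-AM→Santos.
Total: 29 + 27 + 32 + 28 + 30 + 28 + 29 + 27 + 30 + 27 = $287.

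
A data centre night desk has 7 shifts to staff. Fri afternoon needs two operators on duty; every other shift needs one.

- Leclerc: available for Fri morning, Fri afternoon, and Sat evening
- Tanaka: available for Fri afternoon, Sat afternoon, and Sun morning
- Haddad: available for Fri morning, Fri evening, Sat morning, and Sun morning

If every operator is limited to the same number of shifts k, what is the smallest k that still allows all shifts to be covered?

With 3 operators and 8 worker-slots to fill, someone must work at least ⌈8/3⌉ = 3 shifts, so k ≥ 3.
k = 3 works: Fri morning→Leclerc, Fri afternoon→Leclerc+Tanaka, Fri evening→Haddad, Sat morning→Haddad, Sat afternoon→Tanaka, Sat evening→Leclerc, Sun morning→Tanaka.
Loads: Leclerc 3, Tanaka 3, Haddad 2 — all ≤ 3.

3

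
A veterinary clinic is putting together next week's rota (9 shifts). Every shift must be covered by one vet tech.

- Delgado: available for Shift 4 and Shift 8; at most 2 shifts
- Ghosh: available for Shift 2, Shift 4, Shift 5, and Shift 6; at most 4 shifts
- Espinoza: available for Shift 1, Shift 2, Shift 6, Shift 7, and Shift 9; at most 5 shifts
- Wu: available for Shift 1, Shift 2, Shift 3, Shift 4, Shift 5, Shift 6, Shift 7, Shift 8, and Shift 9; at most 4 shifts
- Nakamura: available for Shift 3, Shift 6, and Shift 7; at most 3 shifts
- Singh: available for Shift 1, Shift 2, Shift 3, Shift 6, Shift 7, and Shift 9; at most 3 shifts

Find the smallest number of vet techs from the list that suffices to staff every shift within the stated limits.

9 slots to fill and no one can take more than 5, so at least ⌈9/5⌉ = 2 vet techs are needed.
Espinoza and Wu alone can cover everything: Shift 1→Espinoza, Shift 2→Espinoza, Shift 3→Wu, Shift 4→Wu, Shift 5→Wu, Shift 6→Espinoza, Shift 7→Espinoza, Shift 8→Wu, Shift 9→Espinoza.

2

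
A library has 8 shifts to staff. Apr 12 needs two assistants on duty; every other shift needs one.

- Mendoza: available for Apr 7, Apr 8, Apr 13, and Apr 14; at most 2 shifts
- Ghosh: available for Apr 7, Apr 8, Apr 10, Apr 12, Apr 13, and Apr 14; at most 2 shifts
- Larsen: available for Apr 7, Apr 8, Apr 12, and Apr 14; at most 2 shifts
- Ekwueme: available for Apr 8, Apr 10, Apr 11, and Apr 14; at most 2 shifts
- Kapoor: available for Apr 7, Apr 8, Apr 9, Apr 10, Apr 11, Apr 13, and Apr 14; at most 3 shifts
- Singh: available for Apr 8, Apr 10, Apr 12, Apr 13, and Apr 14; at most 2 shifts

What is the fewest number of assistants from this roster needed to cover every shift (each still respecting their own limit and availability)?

9 slots to fill and no one can take more than 3, so at least ⌈9/3⌉ = 3 assistants are needed.
Any 3 assistants together have capacity at most 3+2+2 = 7 < 9 slots, so 3 can never suffice.
Mendoza, Ghosh, Larsen, and Kapoor alone can cover everything: Apr 7→Mendoza, Apr 8→Larsen, Apr 9→Kapoor, Apr 10→Ghosh, Apr 11→Kapoor, Apr 12→Ghosh+Larsen, Apr 13→Mendoza, Apr 14→Kapoor.

4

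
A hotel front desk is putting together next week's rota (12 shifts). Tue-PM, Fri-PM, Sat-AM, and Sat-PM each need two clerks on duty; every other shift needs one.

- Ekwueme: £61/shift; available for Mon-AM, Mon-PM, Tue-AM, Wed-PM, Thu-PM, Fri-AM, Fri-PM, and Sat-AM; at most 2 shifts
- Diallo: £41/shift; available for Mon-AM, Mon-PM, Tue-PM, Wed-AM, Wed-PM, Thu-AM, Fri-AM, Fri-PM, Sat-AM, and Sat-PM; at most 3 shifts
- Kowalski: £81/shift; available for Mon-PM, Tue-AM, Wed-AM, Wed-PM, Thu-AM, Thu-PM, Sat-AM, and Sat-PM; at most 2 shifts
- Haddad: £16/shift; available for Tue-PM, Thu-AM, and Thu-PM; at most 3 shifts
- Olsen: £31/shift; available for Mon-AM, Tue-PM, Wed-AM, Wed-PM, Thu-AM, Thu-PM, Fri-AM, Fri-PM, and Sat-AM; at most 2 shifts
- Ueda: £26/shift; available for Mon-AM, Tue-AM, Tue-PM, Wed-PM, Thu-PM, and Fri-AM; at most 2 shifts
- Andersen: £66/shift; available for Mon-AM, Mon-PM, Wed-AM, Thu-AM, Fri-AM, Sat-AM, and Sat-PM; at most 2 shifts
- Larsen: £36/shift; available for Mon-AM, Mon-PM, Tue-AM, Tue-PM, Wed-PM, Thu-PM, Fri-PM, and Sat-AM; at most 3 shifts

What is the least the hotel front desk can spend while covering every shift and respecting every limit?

£581

Picking the cheapest available clerk for each shift independently would cost £486, but that ignores the shift limits.
An optimal schedule: Mon-AM→Olsen, Mon-PM→Larsen, Tue-AM→Ueda, Tue-PM→Haddad+Diallo, Wed-AM→Olsen, Wed-PM→Larsen, Thu-AM→Haddad, Thu-PM→Haddad, Fri-AM→Ueda, Fri-PM→Larsen+Ekwueme, Sat-AM→Diallo+Ekwueme, Sat-PM→Diallo+Andersen.
Total: 31 + 36 + 26 + 16 + 41 + 31 + 36 + 16 + 16 + 26 + 36 + 61 + 41 + 61 + 41 + 66 = £581.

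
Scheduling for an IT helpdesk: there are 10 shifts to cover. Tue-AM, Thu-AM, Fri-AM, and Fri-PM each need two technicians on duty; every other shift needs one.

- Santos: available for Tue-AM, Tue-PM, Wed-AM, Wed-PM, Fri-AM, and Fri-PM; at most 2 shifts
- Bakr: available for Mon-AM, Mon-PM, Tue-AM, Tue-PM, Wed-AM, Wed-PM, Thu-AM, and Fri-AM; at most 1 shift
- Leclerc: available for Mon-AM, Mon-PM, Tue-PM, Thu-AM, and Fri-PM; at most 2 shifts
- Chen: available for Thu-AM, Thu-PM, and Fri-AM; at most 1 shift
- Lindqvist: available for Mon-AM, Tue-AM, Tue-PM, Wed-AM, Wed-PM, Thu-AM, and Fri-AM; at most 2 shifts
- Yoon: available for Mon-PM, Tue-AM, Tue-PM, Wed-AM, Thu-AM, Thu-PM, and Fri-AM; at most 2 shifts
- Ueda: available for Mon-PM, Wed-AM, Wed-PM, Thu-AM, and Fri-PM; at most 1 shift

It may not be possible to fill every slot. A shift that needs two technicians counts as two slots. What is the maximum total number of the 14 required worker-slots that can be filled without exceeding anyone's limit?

11

Total capacity across all technicians is 2+1+2+1+2+2+1 = 11, and 14 slots are needed, so at most 11 can be filled.
An assignment achieving 11: Mon-AM→Bakr, Mon-PM→Leclerc, Tue-AM→Santos+Lindqvist, Tue-PM→Yoon, Wed-AM→Yoon, Wed-PM→Lindqvist, Thu-AM→Ueda, Thu-PM→Chen, Fri-PM→Santos+Leclerc.
Loads: Santos 2/2, Bakr 1/1, Leclerc 2/2, Chen 1/1, Lindqvist 2/2, Yoon 2/2, Ueda 1/1.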